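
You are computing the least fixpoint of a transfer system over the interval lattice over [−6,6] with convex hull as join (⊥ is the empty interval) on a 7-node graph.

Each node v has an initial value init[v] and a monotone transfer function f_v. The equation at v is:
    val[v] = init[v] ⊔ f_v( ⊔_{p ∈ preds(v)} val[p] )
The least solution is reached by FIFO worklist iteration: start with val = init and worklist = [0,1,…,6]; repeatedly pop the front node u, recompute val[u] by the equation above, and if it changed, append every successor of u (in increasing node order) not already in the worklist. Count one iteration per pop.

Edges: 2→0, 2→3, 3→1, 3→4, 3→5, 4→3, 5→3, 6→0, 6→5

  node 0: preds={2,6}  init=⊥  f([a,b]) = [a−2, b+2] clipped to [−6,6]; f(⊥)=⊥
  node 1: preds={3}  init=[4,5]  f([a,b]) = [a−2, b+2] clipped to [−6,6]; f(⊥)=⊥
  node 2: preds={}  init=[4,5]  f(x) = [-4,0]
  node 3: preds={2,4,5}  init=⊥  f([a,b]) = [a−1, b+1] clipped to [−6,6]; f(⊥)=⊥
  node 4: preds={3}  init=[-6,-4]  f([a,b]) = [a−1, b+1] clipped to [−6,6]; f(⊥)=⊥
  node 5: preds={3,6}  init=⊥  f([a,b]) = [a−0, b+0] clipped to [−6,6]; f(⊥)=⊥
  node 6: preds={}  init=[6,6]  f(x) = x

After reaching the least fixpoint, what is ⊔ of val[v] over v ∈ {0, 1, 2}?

[-6,6]

Iteration log — 10 steps:
  step 1. node 0  ⊔preds=[4,6]  new=[2,6]  old=⊥  +wl: 
  step 2. node 1  ⊔preds=⊥  new=[4,5]  stable
  step 3. node 2  ⊔preds=⊥  new=[-4,5]  old=[4,5]  +wl: 0
  step 4. node 3  ⊔preds=[-6,5]  new=[-6,6]  old=⊥  +wl: 1
  step 5. node 4  ⊔preds=[-6,6]  new=[-6,6]  old=[-6,-4]  +wl: 3
  step 6. node 5  ⊔preds=[-6,6]  new=[-6,6]  old=⊥  +wl: 
  step 7. node 6  ⊔preds=⊥  new=[6,6]  stable
  step 8. node 0  ⊔preds=[-4,6]  new=[-6,6]  old=[2,6]  +wl: 
  step 9. node 1  ⊔preds=[-6,6]  new=[-6,6]  old=[4,5]  +wl: 
  step 10. node 3  ⊔preds=[-6,6]  new=[-6,6]  stable

Least fixpoint reached:
  node 0: [-6,6]
  node 1: [-6,6]
  node 2: [-4,5]
  node 3: [-6,6]
  node 4: [-6,6]
  node 5: [-6,6]
  node 6: [6,6]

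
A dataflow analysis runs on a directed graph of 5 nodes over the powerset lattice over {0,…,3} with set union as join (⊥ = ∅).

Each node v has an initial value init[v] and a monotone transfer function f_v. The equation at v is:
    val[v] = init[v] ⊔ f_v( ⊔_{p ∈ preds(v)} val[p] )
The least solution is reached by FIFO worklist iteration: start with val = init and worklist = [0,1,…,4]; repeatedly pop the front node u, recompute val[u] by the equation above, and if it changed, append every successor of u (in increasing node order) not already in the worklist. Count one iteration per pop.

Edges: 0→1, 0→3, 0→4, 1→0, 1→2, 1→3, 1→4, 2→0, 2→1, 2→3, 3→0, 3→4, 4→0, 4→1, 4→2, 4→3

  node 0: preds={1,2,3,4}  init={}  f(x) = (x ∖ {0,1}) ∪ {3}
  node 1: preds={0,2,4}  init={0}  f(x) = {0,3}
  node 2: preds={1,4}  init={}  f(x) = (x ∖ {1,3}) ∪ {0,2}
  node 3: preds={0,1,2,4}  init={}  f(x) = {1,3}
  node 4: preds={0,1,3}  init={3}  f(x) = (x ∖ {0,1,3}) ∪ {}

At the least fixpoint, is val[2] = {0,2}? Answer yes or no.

Worklist (13 pops):
  #1 pop 0: in={0,3} → {3} (was {}); enqueue []
  #2 pop 1: in={3} → {0,3} (was {0}); enqueue [0]
  #3 pop 2: in={0,3} → {0,2} (was {}); enqueue [1]
  #4 pop 3: in={0,2,3} → {1,3} (was {}); enqueue []
  #5 pop 4: in={0,1,3} → {3} (no change)
  #6 pop 0: in={0,1,2,3} → {2,3} (was {3}); enqueue [3,4]
  #7 pop 1: in={0,2,3} → {0,3} (no change)
  #8 pop 3: in={0,2,3} → {1,3} (no change)
  #9 pop 4: in={0,1,2,3} → {2,3} (was {3}); enqueue [0,1,2,3]
  #10 pop 0: in={0,1,2,3} → {2,3} (no change)
  #11 pop 1: in={0,2,3} → {0,3} (no change)
  #12 pop 2: in={0,2,3} → {0,2} (no change)
  #13 pop 3: in={0,2,3} → {1,3} (no change)

Fixpoint:
  val[0] = {2,3}
  val[1] = {0,3}
  val[2] = {0,2}
  val[3] = {1,3}
  val[4] = {2,3}

yes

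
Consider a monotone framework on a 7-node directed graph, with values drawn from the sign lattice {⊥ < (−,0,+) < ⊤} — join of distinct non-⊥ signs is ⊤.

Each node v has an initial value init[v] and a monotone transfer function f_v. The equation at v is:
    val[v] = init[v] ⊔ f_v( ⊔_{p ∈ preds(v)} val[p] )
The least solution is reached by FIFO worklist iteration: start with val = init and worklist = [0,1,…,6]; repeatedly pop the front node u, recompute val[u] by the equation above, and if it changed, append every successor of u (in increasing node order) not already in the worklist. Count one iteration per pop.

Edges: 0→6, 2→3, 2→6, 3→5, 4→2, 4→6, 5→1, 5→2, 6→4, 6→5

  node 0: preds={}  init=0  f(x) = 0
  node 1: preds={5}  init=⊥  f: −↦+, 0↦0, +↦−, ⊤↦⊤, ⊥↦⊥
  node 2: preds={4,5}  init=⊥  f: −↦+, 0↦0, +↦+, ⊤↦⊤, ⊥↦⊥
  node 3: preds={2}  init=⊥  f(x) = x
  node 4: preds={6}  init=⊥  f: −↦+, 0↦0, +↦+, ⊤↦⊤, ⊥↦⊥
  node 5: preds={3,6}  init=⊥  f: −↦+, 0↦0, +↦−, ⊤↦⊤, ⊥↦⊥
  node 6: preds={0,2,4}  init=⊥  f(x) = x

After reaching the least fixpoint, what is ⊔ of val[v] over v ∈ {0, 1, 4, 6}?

0

Worklist (14 pops):
  #1 pop 0: in=⊥ → 0 (no change)
  #2 pop 1: in=⊥ → ⊥ (no change)
  #3 pop 2: in=⊥ → ⊥ (no change)
  #4 pop 3: in=⊥ → ⊥ (no change)
  #5 pop 4: in=⊥ → ⊥ (no change)
  #6 pop 5: in=⊥ → ⊥ (no change)
  #7 pop 6: in=0 → 0 (was ⊥); enqueue [4,5]
  #8 pop 4: in=0 → 0 (was ⊥); enqueue [2,6]
  #9 pop 5: in=0 → 0 (was ⊥); enqueue [1]
  #10 pop 2: in=0 → 0 (was ⊥); enqueue [3]
  #11 pop 6: in=0 → 0 (no change)
  #12 pop 1: in=0 → 0 (was ⊥); enqueue []
  #13 pop 3: in=0 → 0 (was ⊥); enqueue [5]
  #14 pop 5: in=0 → 0 (no change)

Fixpoint:
  val[0] = 0
  val[1] = 0
  val[2] = 0
  val[3] = 0
  val[4] = 0
  val[5] = 0
  val[6] = 0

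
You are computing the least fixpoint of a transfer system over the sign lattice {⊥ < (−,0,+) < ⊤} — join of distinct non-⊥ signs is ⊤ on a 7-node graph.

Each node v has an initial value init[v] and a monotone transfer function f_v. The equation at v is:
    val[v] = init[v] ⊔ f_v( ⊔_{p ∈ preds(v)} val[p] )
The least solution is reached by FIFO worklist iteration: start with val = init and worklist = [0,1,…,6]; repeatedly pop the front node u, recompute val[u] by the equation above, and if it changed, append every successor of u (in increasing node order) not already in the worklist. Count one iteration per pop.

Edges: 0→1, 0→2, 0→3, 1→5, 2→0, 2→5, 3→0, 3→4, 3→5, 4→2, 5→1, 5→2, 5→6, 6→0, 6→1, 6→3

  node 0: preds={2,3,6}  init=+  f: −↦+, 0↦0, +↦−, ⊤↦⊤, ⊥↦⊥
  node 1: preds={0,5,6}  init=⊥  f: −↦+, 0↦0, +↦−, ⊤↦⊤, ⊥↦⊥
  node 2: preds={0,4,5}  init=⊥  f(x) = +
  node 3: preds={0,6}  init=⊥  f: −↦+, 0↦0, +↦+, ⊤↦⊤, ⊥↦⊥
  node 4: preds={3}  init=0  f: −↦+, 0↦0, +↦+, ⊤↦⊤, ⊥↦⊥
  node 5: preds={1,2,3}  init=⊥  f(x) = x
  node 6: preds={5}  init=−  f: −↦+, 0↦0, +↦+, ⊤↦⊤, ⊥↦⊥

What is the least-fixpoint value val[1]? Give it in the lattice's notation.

⊤

Trace (11 dequeues):
  [1] u=0 | in − | out + | ==
  [2] u=1 | in ⊤ | out ⊤ | prev ⊥ | push {}
  [3] u=2 | in ⊤ | out + | prev ⊥ | push {0}
  [4] u=3 | in ⊤ | out ⊤ | prev ⊥ | push {}
  [5] u=4 | in ⊤ | out ⊤ | prev 0 | push {2}
  [6] u=5 | in ⊤ | out ⊤ | prev ⊥ | push {1}
  [7] u=6 | in ⊤ | out ⊤ | prev − | push {3}
  [8] u=0 | in ⊤ | out ⊤ | prev + | push {}
  [9] u=2 | in ⊤ | out + | ==
  [10] u=1 | in ⊤ | out ⊤ | ==
  [11] u=3 | in ⊤ | out ⊤ | ==

Converged values:
  [0] ⊤
  [1] ⊤
  [2] +
  [3] ⊤
  [4] ⊤
  [5] ⊤
  [6] ⊤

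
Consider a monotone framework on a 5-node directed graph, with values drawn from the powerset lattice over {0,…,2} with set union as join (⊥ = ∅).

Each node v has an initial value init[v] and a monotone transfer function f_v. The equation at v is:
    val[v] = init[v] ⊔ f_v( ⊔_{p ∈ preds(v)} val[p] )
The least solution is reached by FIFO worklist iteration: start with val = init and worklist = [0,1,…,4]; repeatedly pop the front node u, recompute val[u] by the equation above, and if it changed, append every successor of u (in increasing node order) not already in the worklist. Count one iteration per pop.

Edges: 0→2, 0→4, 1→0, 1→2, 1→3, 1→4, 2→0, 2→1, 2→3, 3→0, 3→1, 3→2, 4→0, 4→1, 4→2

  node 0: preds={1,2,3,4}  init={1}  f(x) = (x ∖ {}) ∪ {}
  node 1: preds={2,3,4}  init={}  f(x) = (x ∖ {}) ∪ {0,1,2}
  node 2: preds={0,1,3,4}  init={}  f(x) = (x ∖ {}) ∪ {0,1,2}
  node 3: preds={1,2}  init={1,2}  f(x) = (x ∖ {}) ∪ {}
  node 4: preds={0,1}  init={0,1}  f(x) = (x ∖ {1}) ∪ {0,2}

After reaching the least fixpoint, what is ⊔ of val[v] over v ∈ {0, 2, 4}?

Worklist (8 pops):
  #1 pop 0: in={0,1,2} → {0,1,2} (was {1}); enqueue []
  #2 pop 1: in={0,1,2} → {0,1,2} (was {}); enqueue [0]
  #3 pop 2: in={0,1,2} → {0,1,2} (was {}); enqueue [1]
  #4 pop 3: in={0,1,2} → {0,1,2} (was {1,2}); enqueue [2]
  #5 pop 4: in={0,1,2} → {0,1,2} (was {0,1}); enqueue []
  #6 pop 0: in={0,1,2} → {0,1,2} (no change)
  #7 pop 1: in={0,1,2} → {0,1,2} (no change)
  #8 pop 2: in={0,1,2} → {0,1,2} (no change)

Fixpoint:
  val[0] = {0,1,2}
  val[1] = {0,1,2}
  val[2] = {0,1,2}
  val[3] = {0,1,2}
  val[4] = {0,1,2}

{0,1,2}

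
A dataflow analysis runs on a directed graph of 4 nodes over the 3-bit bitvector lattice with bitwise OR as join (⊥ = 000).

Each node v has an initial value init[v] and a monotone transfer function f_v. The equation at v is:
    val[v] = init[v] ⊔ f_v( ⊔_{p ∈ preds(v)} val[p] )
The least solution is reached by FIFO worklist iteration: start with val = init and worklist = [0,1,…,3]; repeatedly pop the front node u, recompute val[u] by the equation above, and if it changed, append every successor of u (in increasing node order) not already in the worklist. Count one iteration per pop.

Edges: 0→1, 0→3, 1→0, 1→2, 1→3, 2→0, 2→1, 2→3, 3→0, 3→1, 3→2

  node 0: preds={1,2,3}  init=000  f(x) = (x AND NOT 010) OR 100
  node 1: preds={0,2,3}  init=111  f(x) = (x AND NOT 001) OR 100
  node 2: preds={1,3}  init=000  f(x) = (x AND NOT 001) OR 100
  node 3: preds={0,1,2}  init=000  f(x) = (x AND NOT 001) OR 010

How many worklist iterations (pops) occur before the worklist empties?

7

Trace (7 dequeues):
  [1] u=0 | in 111 | out 101 | prev 000 | push {}
  [2] u=1 | in 101 | out 111 | ==
  [3] u=2 | in 111 | out 110 | prev 000 | push {0,1}
  [4] u=3 | in 111 | out 110 | prev 000 | push {2}
  [5] u=0 | in 111 | out 101 | ==
  [6] u=1 | in 111 | out 111 | ==
  [7] u=2 | in 111 | out 110 | ==

Converged values:
  [0] 101
  [1] 111
  [2] 110
  [3] 110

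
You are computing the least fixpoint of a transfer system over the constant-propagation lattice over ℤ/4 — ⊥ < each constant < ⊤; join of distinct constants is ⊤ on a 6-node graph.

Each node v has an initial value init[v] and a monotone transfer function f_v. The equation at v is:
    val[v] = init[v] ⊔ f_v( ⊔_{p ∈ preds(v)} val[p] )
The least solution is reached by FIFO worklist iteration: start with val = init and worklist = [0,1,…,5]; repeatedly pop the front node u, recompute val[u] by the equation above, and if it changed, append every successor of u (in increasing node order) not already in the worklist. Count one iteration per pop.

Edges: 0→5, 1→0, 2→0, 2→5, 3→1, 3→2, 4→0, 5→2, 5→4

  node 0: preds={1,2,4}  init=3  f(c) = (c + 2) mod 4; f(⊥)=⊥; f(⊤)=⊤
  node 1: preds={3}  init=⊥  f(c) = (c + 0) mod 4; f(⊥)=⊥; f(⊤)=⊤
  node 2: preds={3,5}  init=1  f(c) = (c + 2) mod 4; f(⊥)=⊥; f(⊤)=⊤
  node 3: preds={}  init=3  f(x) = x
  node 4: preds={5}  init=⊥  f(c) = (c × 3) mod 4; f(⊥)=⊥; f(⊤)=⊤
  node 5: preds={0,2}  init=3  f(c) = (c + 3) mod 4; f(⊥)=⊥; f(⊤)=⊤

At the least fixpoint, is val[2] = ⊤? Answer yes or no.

Trace (11 dequeues):
  [1] u=0 | in 1 | out 3 | ==
  [2] u=1 | in 3 | out 3 | prev ⊥ | push {0}
  [3] u=2 | in 3 | out 1 | ==
  [4] u=3 | in ⊥ | out 3 | ==
  [5] u=4 | in 3 | out 1 | prev ⊥ | push {}
  [6] u=5 | in ⊤ | out ⊤ | prev 3 | push {2,4}
  [7] u=0 | in ⊤ | out ⊤ | prev 3 | push {5}
  [8] u=2 | in ⊤ | out ⊤ | prev 1 | push {0}
  [9] u=4 | in ⊤ | out ⊤ | prev 1 | push {}
  [10] u=5 | in ⊤ | out ⊤ | ==
  [11] u=0 | in ⊤ | out ⊤ | ==

Converged values:
  [0] ⊤
  [1] 3
  [2] ⊤
  [3] 3
  [4] ⊤
  [5] ⊤

yes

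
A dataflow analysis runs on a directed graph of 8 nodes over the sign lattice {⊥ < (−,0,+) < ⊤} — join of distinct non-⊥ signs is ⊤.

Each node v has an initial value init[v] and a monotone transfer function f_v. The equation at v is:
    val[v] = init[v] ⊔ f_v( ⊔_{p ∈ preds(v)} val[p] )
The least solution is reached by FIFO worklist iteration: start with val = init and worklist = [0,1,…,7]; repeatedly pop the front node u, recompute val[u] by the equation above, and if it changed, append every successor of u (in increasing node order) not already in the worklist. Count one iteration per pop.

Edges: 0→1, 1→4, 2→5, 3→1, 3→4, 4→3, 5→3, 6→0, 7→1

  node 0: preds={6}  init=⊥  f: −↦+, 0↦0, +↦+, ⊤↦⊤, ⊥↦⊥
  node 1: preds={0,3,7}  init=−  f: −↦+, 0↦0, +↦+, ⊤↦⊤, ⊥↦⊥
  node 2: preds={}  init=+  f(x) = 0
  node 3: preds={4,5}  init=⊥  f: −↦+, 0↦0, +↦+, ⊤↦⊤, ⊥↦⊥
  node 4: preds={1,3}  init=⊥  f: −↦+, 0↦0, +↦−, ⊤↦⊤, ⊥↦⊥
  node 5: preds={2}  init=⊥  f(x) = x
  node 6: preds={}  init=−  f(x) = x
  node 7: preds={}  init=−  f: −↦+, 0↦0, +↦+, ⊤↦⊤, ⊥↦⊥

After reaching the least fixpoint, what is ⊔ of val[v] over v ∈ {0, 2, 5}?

Iteration log — 11 steps:
  step 1. node 0  ⊔preds=−  new=+  old=⊥  +wl: 
  step 2. node 1  ⊔preds=⊤  new=⊤  old=−  +wl: 
  step 3. node 2  ⊔preds=⊥  new=⊤  old=+  +wl: 
  step 4. node 3  ⊔preds=⊥  new=⊥  stable
  step 5. node 4  ⊔preds=⊤  new=⊤  old=⊥  +wl: 3
  step 6. node 5  ⊔preds=⊤  new=⊤  old=⊥  +wl: 
  step 7. node 6  ⊔preds=⊥  new=−  stable
  step 8. node 7  ⊔preds=⊥  new=−  stable
  step 9. node 3  ⊔preds=⊤  new=⊤  old=⊥  +wl: 1,4
  step 10. node 1  ⊔preds=⊤  new=⊤  stable
  step 11. node 4  ⊔preds=⊤  new=⊤  stable

Least fixpoint reached:
  node 0: +
  node 1: ⊤
  node 2: ⊤
  node 3: ⊤
  node 4: ⊤
  node 5: ⊤
  node 6: −
  node 7: −

⊤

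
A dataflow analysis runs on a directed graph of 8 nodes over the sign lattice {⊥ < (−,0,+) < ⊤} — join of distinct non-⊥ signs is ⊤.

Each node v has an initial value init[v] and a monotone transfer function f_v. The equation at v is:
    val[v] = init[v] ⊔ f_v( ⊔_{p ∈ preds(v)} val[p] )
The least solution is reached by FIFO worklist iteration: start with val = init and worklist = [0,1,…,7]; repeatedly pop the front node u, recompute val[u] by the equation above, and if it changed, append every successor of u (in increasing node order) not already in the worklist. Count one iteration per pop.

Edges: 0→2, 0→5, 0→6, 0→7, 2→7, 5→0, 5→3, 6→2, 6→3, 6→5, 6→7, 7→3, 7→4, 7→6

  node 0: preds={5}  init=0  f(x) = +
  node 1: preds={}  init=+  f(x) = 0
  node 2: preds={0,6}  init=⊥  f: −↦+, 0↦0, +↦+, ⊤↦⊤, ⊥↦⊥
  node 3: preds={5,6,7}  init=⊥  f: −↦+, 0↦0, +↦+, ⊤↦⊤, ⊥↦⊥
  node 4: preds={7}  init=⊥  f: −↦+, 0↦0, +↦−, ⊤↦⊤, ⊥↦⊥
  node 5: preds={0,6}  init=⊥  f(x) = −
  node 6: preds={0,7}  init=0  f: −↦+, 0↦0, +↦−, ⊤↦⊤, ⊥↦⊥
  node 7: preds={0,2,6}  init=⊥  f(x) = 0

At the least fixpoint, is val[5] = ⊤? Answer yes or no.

Trace (14 dequeues):
  [1] u=0 | in ⊥ | out ⊤ | prev 0 | push {}
  [2] u=1 | in ⊥ | out ⊤ | prev + | push {}
  [3] u=2 | in ⊤ | out ⊤ | prev ⊥ | push {}
  [4] u=3 | in 0 | out 0 | prev ⊥ | push {}
  [5] u=4 | in ⊥ | out ⊥ | ==
  [6] u=5 | in ⊤ | out − | prev ⊥ | push {0,3}
  [7] u=6 | in ⊤ | out ⊤ | prev 0 | push {2,5}
  [8] u=7 | in ⊤ | out 0 | prev ⊥ | push {4,6}
  [9] u=0 | in − | out ⊤ | ==
  [10] u=3 | in ⊤ | out ⊤ | prev 0 | push {}
  [11] u=2 | in ⊤ | out ⊤ | ==
  [12] u=5 | in ⊤ | out − | ==
  [13] u=4 | in 0 | out 0 | prev ⊥ | push {}
  [14] u=6 | in ⊤ | out ⊤ | ==

Converged values:
  [0] ⊤
  [1] ⊤
  [2] ⊤
  [3] ⊤
  [4] 0
  [5] −
  [6] ⊤
  [7] 0

no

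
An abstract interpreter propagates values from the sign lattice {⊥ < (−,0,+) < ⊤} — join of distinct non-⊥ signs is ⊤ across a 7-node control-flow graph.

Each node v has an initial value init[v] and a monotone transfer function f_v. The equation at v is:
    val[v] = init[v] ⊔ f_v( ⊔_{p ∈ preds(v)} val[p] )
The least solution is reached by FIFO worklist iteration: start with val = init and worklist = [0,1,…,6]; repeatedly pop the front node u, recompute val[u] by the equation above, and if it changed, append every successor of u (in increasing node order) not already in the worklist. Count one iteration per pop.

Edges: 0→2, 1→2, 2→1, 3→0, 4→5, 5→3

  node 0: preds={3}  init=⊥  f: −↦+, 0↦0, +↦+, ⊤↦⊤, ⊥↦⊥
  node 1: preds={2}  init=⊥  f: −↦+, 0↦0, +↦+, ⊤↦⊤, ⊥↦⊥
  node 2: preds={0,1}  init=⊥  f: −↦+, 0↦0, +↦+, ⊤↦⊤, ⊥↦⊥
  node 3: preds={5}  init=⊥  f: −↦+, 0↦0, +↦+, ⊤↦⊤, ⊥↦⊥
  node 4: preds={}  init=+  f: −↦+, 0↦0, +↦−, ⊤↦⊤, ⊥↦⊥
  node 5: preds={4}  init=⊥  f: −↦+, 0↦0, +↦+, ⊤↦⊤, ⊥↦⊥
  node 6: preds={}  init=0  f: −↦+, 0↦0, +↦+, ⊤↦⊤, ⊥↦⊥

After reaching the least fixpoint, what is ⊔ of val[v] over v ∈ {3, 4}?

Iteration log — 12 steps:
  step 1. node 0  ⊔preds=⊥  new=⊥  stable
  step 2. node 1  ⊔preds=⊥  new=⊥  stable
  step 3. node 2  ⊔preds=⊥  new=⊥  stable
  step 4. node 3  ⊔preds=⊥  new=⊥  stable
  step 5. node 4  ⊔preds=⊥  new=+  stable
  step 6. node 5  ⊔preds=+  new=+  old=⊥  +wl: 3
  step 7. node 6  ⊔preds=⊥  new=0  stable
  step 8. node 3  ⊔preds=+  new=+  old=⊥  +wl: 0
  step 9. node 0  ⊔preds=+  new=+  old=⊥  +wl: 2
  step 10. node 2  ⊔preds=+  new=+  old=⊥  +wl: 1
  step 11. node 1  ⊔preds=+  new=+  old=⊥  +wl: 2
  step 12. node 2  ⊔preds=+  new=+  stable

Least fixpoint reached:
  node 0: +
  node 1: +
  node 2: +
  node 3: +
  node 4: +
  node 5: +
  node 6: 0

+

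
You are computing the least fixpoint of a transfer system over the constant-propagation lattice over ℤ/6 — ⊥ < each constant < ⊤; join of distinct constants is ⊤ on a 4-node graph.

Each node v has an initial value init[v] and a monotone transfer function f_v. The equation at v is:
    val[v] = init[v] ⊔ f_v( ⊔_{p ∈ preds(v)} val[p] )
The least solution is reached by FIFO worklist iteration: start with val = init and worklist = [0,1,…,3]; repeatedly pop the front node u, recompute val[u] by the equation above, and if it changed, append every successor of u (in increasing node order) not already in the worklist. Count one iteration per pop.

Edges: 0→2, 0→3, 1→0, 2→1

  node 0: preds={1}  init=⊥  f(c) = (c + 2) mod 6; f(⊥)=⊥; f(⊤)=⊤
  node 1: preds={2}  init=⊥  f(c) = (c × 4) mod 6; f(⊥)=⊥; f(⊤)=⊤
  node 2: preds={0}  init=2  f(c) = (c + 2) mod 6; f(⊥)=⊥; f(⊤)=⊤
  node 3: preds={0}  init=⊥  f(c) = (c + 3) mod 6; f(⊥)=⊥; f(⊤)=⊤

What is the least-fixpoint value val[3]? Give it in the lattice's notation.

Worklist (11 pops):
  #1 pop 0: in=⊥ → ⊥ (no change)
  #2 pop 1: in=2 → 2 (was ⊥); enqueue [0]
  #3 pop 2: in=⊥ → 2 (no change)
  #4 pop 3: in=⊥ → ⊥ (no change)
  #5 pop 0: in=2 → 4 (was ⊥); enqueue [2,3]
  #6 pop 2: in=4 → ⊤ (was 2); enqueue [1]
  #7 pop 3: in=4 → 1 (was ⊥); enqueue []
  #8 pop 1: in=⊤ → ⊤ (was 2); enqueue [0]
  #9 pop 0: in=⊤ → ⊤ (was 4); enqueue [2,3]
  #10 pop 2: in=⊤ → ⊤ (no change)
  #11 pop 3: in=⊤ → ⊤ (was 1); enqueue []

Fixpoint:
  val[0] = ⊤
  val[1] = ⊤
  val[2] = ⊤
  val[3] = ⊤

⊤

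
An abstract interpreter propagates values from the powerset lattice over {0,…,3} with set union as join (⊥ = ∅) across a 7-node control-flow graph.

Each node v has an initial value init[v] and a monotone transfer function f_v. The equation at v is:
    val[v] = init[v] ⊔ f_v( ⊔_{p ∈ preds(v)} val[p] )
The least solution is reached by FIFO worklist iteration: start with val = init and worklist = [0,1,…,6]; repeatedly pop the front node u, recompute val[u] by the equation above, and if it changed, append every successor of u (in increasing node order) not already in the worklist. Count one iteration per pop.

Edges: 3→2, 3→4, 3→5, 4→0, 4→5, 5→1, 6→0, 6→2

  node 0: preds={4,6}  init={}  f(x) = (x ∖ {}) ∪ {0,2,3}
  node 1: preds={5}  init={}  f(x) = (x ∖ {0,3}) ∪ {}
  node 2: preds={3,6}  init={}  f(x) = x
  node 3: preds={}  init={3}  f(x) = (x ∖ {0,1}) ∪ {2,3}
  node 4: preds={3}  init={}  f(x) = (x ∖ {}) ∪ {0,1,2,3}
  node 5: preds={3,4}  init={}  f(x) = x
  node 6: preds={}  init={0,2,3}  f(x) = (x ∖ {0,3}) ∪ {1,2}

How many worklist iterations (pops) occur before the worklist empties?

Trace (10 dequeues):
  [1] u=0 | in {0,2,3} | out {0,2,3} | prev {} | push {}
  [2] u=1 | in {} | out {} | ==
  [3] u=2 | in {0,2,3} | out {0,2,3} | prev {} | push {}
  [4] u=3 | in {} | out {2,3} | prev {3} | push {2}
  [5] u=4 | in {2,3} | out {0,1,2,3} | prev {} | push {0}
  [6] u=5 | in {0,1,2,3} | out {0,1,2,3} | prev {} | push {1}
  [7] u=6 | in {} | out {0,1,2,3} | prev {0,2,3} | push {}
  [8] u=2 | in {0,1,2,3} | out {0,1,2,3} | prev {0,2,3} | push {}
  [9] u=0 | in {0,1,2,3} | out {0,1,2,3} | prev {0,2,3} | push {}
  [10] u=1 | in {0,1,2,3} | out {1,2} | prev {} | push {}

Converged values:
  [0] {0,1,2,3}
  [1] {1,2}
  [2] {0,1,2,3}
  [3] {2,3}
  [4] {0,1,2,3}
  [5] {0,1,2,3}
  [6] {0,1,2,3}

10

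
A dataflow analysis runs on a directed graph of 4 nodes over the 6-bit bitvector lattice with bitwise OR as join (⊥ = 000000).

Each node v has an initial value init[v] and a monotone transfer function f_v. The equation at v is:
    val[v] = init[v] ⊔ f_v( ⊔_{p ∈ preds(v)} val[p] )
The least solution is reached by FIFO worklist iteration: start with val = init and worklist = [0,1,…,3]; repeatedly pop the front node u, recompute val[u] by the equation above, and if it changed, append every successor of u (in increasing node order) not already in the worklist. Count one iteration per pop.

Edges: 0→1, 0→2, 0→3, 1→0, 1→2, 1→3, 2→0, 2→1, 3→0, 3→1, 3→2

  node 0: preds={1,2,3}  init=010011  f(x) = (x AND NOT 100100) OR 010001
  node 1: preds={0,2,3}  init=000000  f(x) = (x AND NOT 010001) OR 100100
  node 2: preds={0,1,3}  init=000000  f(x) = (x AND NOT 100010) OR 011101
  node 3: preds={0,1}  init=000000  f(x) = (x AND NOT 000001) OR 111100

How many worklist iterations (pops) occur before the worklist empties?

Iteration log — 9 steps:
  step 1. node 0  ⊔preds=000000  new=010011  stable
  step 2. node 1  ⊔preds=010011  new=100110  old=000000  +wl: 0
  step 3. node 2  ⊔preds=110111  new=011101  old=000000  +wl: 1
  step 4. node 3  ⊔preds=110111  new=111110  old=000000  +wl: 2
  step 5. node 0  ⊔preds=111111  new=011011  old=010011  +wl: 3
  step 6. node 1  ⊔preds=111111  new=101110  old=100110  +wl: 0
  step 7. node 2  ⊔preds=111111  new=011101  stable
  step 8. node 3  ⊔preds=111111  new=111110  stable
  step 9. node 0  ⊔preds=111111  new=011011  stable

Least fixpoint reached:
  node 0: 011011
  node 1: 101110
  node 2: 011101
  node 3: 111110

9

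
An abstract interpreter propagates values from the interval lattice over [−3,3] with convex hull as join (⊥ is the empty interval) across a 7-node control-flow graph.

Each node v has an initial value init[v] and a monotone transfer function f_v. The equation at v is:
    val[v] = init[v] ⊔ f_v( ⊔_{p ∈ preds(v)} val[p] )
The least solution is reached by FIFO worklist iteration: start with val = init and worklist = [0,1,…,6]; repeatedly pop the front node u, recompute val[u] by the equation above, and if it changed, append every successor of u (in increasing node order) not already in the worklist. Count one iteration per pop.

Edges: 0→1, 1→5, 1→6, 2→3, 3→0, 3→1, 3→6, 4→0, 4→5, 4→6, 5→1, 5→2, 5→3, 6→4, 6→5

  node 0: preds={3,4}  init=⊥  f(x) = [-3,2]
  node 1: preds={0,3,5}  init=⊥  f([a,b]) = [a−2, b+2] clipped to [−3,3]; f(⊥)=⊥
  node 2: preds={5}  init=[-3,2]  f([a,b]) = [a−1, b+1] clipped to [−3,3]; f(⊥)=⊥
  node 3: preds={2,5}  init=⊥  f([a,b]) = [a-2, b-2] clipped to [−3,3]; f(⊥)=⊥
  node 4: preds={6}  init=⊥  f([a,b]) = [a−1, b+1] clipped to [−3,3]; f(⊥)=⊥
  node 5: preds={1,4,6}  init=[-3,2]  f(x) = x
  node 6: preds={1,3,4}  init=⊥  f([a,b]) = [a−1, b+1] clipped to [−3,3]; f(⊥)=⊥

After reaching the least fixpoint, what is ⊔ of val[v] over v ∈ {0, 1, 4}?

[-3,3]

Worklist (15 pops):
  #1 pop 0: in=⊥ → [-3,2] (was ⊥); enqueue []
  #2 pop 1: in=[-3,2] → [-3,3] (was ⊥); enqueue []
  #3 pop 2: in=[-3,2] → [-3,3] (was [-3,2]); enqueue []
  #4 pop 3: in=[-3,3] → [-3,1] (was ⊥); enqueue [0,1]
  #5 pop 4: in=⊥ → ⊥ (no change)
  #6 pop 5: in=[-3,3] → [-3,3] (was [-3,2]); enqueue [2,3]
  #7 pop 6: in=[-3,3] → [-3,3] (was ⊥); enqueue [4,5]
  #8 pop 0: in=[-3,1] → [-3,2] (no change)
  #9 pop 1: in=[-3,3] → [-3,3] (no change)
  #10 pop 2: in=[-3,3] → [-3,3] (no change)
  #11 pop 3: in=[-3,3] → [-3,1] (no change)
  #12 pop 4: in=[-3,3] → [-3,3] (was ⊥); enqueue [0,6]
  #13 pop 5: in=[-3,3] → [-3,3] (no change)
  #14 pop 0: in=[-3,3] → [-3,2] (no change)
  #15 pop 6: in=[-3,3] → [-3,3] (no change)

Fixpoint:
  val[0] = [-3,2]
  val[1] = [-3,3]
  val[2] = [-3,3]
  val[3] = [-3,1]
  val[4] = [-3,3]
  val[5] = [-3,3]
  val[6] = [-3,3]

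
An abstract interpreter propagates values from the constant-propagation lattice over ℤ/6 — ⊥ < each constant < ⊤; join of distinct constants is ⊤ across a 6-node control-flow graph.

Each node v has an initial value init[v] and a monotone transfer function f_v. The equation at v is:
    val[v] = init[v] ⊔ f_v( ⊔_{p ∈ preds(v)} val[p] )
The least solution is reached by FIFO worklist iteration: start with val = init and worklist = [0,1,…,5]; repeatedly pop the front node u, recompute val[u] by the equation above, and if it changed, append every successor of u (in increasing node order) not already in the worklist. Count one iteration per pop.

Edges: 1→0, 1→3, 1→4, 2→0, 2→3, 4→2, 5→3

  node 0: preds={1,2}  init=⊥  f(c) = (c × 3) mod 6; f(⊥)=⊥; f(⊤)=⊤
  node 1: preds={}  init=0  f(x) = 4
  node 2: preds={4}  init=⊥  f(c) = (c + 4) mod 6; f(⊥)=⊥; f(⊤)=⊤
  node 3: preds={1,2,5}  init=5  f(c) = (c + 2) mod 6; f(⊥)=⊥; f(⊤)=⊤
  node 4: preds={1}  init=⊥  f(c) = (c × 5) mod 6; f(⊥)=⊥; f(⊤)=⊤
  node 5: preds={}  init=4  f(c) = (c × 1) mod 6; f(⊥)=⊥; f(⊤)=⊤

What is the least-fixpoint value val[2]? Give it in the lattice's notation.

Iteration log — 10 steps:
  step 1. node 0  ⊔preds=0  new=0  old=⊥  +wl: 
  step 2. node 1  ⊔preds=⊥  new=⊤  old=0  +wl: 0
  step 3. node 2  ⊔preds=⊥  new=⊥  stable
  step 4. node 3  ⊔preds=⊤  new=⊤  old=5  +wl: 
  step 5. node 4  ⊔preds=⊤  new=⊤  old=⊥  +wl: 2
  step 6. node 5  ⊔preds=⊥  new=4  stable
  step 7. node 0  ⊔preds=⊤  new=⊤  old=0  +wl: 
  step 8. node 2  ⊔preds=⊤  new=⊤  old=⊥  +wl: 0,3
  step 9. node 0  ⊔preds=⊤  new=⊤  stable
  step 10. node 3  ⊔preds=⊤  new=⊤  stable

Least fixpoint reached:
  node 0: ⊤
  node 1: ⊤
  node 2: ⊤
  node 3: ⊤
  node 4: ⊤
  node 5: 4

⊤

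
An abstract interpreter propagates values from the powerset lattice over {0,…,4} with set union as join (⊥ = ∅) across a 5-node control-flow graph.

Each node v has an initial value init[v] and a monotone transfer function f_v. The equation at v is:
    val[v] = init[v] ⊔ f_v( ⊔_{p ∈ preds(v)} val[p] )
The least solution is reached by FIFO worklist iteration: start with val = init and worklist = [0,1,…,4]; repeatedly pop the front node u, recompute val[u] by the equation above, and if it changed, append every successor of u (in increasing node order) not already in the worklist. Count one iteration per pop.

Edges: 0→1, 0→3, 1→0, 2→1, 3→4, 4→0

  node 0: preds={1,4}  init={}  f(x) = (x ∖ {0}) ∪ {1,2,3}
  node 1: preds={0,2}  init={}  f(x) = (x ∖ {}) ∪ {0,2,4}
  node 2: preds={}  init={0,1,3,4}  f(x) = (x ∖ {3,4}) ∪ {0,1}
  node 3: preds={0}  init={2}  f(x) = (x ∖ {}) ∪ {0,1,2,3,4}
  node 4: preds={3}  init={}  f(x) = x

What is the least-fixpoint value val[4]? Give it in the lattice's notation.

{0,1,2,3,4}

Iteration log — 8 steps:
  step 1. node 0  ⊔preds={}  new={1,2,3}  old={}  +wl: 
  step 2. node 1  ⊔preds={0,1,2,3,4}  new={0,1,2,3,4}  old={}  +wl: 0
  step 3. node 2  ⊔preds={}  new={0,1,3,4}  stable
  step 4. node 3  ⊔preds={1,2,3}  new={0,1,2,3,4}  old={2}  +wl: 
  step 5. node 4  ⊔preds={0,1,2,3,4}  new={0,1,2,3,4}  old={}  +wl: 
  step 6. node 0  ⊔preds={0,1,2,3,4}  new={1,2,3,4}  old={1,2,3}  +wl: 1,3
  step 7. node 1  ⊔preds={0,1,2,3,4}  new={0,1,2,3,4}  stable
  step 8. node 3  ⊔preds={1,2,3,4}  new={0,1,2,3,4}  stable

Least fixpoint reached:
  node 0: {1,2,3,4}
  node 1: {0,1,2,3,4}
  node 2: {0,1,3,4}
  node 3: {0,1,2,3,4}
  node 4: {0,1,2,3,4}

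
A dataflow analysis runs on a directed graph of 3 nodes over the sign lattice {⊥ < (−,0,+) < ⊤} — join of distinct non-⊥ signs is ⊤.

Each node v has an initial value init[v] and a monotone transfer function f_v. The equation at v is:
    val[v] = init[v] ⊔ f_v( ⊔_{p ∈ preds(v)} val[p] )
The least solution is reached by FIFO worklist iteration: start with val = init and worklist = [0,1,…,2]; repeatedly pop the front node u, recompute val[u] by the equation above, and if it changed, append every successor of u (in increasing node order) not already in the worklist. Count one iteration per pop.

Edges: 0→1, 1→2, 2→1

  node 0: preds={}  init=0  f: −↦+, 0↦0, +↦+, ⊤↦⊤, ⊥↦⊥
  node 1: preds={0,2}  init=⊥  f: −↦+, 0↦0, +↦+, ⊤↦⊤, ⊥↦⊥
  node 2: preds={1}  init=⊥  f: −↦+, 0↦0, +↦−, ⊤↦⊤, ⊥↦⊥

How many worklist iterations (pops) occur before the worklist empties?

4

Trace (4 dequeues):
  [1] u=0 | in ⊥ | out 0 | ==
  [2] u=1 | in 0 | out 0 | prev ⊥ | push {}
  [3] u=2 | in 0 | out 0 | prev ⊥ | push {1}
  [4] u=1 | in 0 | out 0 | ==

Converged values:
  [0] 0
  [1] 0
  [2] 0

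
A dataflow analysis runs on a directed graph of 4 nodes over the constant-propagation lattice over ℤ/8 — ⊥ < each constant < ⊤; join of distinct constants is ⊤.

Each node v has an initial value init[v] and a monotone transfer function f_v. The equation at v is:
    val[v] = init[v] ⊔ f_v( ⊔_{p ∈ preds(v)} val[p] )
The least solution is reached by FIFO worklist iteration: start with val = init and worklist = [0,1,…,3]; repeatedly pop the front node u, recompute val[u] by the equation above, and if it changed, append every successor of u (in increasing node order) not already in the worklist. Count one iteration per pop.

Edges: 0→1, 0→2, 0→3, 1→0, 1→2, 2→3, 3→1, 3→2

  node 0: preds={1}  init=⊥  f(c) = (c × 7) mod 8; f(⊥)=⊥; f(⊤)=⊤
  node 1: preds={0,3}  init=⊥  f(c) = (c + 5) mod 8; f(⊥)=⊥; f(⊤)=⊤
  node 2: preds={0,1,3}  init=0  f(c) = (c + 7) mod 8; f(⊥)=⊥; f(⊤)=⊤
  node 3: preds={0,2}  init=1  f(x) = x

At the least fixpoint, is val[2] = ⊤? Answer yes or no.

yes

Worklist (12 pops):
  #1 pop 0: in=⊥ → ⊥ (no change)
  #2 pop 1: in=1 → 6 (was ⊥); enqueue [0]
  #3 pop 2: in=⊤ → ⊤ (was 0); enqueue []
  #4 pop 3: in=⊤ → ⊤ (was 1); enqueue [1,2]
  #5 pop 0: in=6 → 2 (was ⊥); enqueue [3]
  #6 pop 1: in=⊤ → ⊤ (was 6); enqueue [0]
  #7 pop 2: in=⊤ → ⊤ (no change)
  #8 pop 3: in=⊤ → ⊤ (no change)
  #9 pop 0: in=⊤ → ⊤ (was 2); enqueue [1,2,3]
  #10 pop 1: in=⊤ → ⊤ (no change)
  #11 pop 2: in=⊤ → ⊤ (no change)
  #12 pop 3: in=⊤ → ⊤ (no change)

Fixpoint:
  val[0] = ⊤
  val[1] = ⊤
  val[2] = ⊤
  val[3] = ⊤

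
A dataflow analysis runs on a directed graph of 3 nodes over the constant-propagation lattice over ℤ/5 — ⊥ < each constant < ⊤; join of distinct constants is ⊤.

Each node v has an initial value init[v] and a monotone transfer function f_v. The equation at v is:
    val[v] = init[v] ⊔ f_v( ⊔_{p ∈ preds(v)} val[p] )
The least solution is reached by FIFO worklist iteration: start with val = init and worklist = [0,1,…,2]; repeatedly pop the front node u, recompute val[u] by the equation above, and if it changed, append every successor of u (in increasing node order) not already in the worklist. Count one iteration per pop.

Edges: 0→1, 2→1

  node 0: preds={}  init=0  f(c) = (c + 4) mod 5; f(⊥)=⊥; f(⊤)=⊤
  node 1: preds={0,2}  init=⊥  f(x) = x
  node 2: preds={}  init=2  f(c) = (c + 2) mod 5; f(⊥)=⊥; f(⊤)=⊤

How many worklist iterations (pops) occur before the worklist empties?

Worklist (3 pops):
  #1 pop 0: in=⊥ → 0 (no change)
  #2 pop 1: in=⊤ → ⊤ (was ⊥); enqueue []
  #3 pop 2: in=⊥ → 2 (no change)

Fixpoint:
  val[0] = 0
  val[1] = ⊤
  val[2] = 2

3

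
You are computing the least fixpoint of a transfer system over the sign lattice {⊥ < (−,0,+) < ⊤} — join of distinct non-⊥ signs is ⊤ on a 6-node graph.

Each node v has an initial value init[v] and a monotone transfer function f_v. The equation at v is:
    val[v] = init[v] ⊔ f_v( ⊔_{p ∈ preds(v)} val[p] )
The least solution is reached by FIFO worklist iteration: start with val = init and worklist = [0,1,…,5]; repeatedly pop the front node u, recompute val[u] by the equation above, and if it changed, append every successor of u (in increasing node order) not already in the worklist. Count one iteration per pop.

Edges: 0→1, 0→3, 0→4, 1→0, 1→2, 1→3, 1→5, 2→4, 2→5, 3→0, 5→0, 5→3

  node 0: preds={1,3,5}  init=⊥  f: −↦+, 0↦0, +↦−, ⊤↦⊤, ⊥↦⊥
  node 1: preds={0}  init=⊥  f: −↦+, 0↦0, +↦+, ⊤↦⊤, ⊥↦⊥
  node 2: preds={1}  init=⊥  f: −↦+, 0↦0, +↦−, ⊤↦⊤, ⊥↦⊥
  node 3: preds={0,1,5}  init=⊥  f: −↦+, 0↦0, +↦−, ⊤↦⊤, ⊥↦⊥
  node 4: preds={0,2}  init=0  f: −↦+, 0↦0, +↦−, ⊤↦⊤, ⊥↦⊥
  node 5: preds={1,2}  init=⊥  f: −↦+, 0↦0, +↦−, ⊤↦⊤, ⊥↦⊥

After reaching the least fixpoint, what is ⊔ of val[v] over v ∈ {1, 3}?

⊥

Worklist (6 pops):
  #1 pop 0: in=⊥ → ⊥ (no change)
  #2 pop 1: in=⊥ → ⊥ (no change)
  #3 pop 2: in=⊥ → ⊥ (no change)
  #4 pop 3: in=⊥ → ⊥ (no change)
  #5 pop 4: in=⊥ → 0 (no change)
  #6 pop 5: in=⊥ → ⊥ (no change)

Fixpoint:
  val[0] = ⊥
  val[1] = ⊥
  val[2] = ⊥
  val[3] = ⊥
  val[4] = 0
  val[5] = ⊥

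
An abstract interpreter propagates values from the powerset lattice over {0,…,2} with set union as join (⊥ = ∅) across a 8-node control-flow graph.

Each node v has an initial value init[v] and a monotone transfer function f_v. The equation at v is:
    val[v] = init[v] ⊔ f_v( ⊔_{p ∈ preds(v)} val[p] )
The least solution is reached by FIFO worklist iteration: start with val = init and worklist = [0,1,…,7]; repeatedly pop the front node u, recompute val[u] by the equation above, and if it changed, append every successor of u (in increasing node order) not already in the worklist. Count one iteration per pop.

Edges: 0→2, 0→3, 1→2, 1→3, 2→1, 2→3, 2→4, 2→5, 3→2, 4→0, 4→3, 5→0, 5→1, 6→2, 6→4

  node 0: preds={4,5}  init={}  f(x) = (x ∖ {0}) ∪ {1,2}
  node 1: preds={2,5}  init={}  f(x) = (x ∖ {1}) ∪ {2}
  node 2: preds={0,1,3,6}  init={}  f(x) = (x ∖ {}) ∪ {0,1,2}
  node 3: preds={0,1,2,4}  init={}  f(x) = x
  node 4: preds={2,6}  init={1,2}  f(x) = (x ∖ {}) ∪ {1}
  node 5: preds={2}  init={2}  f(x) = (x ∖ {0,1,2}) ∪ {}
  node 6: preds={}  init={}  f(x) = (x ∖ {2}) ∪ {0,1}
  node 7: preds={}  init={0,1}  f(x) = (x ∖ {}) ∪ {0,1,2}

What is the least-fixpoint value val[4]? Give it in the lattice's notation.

Iteration log — 13 steps:
  step 1. node 0  ⊔preds={1,2}  new={1,2}  old={}  +wl: 
  step 2. node 1  ⊔preds={2}  new={2}  old={}  +wl: 
  step 3. node 2  ⊔preds={1,2}  new={0,1,2}  old={}  +wl: 1
  step 4. node 3  ⊔preds={0,1,2}  new={0,1,2}  old={}  +wl: 2
  step 5. node 4  ⊔preds={0,1,2}  new={0,1,2}  old={1,2}  +wl: 0,3
  step 6. node 5  ⊔preds={0,1,2}  new={2}  stable
  step 7. node 6  ⊔preds={}  new={0,1}  old={}  +wl: 4
  step 8. node 7  ⊔preds={}  new={0,1,2}  old={0,1}  +wl: 
  step 9. node 1  ⊔preds={0,1,2}  new={0,2}  old={2}  +wl: 
  step 10. node 2  ⊔preds={0,1,2}  new={0,1,2}  stable
  step 11. node 0  ⊔preds={0,1,2}  new={1,2}  stable
  step 12. node 3  ⊔preds={0,1,2}  new={0,1,2}  stable
  step 13. node 4  ⊔preds={0,1,2}  new={0,1,2}  stable

Least fixpoint reached:
  node 0: {1,2}
  node 1: {0,2}
  node 2: {0,1,2}
  node 3: {0,1,2}
  node 4: {0,1,2}
  node 5: {2}
  node 6: {0,1}
  node 7: {0,1,2}

{0,1,2}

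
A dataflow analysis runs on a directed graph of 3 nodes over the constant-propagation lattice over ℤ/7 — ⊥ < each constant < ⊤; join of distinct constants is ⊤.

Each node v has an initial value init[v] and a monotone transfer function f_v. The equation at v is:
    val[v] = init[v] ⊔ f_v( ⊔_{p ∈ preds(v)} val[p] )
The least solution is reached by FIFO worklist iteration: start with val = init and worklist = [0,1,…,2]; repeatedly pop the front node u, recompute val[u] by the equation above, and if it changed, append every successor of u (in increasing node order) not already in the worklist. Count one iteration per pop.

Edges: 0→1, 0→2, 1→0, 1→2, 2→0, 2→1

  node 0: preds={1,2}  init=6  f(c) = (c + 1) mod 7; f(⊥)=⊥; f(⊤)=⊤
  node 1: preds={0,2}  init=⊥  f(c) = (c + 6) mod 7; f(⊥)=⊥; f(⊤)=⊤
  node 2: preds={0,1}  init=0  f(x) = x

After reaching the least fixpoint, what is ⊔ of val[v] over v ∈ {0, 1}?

Trace (5 dequeues):
  [1] u=0 | in 0 | out ⊤ | prev 6 | push {}
  [2] u=1 | in ⊤ | out ⊤ | prev ⊥ | push {0}
  [3] u=2 | in ⊤ | out ⊤ | prev 0 | push {1}
  [4] u=0 | in ⊤ | out ⊤ | ==
  [5] u=1 | in ⊤ | out ⊤ | ==

Converged values:
  [0] ⊤
  [1] ⊤
  [2] ⊤

⊤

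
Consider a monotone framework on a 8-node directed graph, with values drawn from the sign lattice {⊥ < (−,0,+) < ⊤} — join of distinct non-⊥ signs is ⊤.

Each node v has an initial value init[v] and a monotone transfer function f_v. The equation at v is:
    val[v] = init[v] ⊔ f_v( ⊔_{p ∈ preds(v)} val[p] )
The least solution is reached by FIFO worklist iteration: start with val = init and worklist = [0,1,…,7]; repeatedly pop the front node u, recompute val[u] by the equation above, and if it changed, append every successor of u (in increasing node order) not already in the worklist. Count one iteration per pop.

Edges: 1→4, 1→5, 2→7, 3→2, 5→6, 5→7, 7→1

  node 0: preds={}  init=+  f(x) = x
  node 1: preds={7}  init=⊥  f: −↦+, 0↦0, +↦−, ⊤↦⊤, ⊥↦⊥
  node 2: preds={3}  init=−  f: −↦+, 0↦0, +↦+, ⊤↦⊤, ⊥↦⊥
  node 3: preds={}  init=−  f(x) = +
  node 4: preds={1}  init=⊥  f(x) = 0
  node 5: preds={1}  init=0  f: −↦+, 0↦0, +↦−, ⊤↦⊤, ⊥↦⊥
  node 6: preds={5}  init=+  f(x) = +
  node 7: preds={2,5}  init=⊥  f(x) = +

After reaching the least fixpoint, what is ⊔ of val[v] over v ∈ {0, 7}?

Trace (14 dequeues):
  [1] u=0 | in ⊥ | out + | ==
  [2] u=1 | in ⊥ | out ⊥ | ==
  [3] u=2 | in − | out ⊤ | prev − | push {}
  [4] u=3 | in ⊥ | out ⊤ | prev − | push {2}
  [5] u=4 | in ⊥ | out 0 | prev ⊥ | push {}
  [6] u=5 | in ⊥ | out 0 | ==
  [7] u=6 | in 0 | out + | ==
  [8] u=7 | in ⊤ | out + | prev ⊥ | push {1}
  [9] u=2 | in ⊤ | out ⊤ | ==
  [10] u=1 | in + | out − | prev ⊥ | push {4,5}
  [11] u=4 | in − | out 0 | ==
  [12] u=5 | in − | out ⊤ | prev 0 | push {6,7}
  [13] u=6 | in ⊤ | out + | ==
  [14] u=7 | in ⊤ | out + | ==

Converged values:
  [0] +
  [1] −
  [2] ⊤
  [3] ⊤
  [4] 0
  [5] ⊤
  [6] +
  [7] +

+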